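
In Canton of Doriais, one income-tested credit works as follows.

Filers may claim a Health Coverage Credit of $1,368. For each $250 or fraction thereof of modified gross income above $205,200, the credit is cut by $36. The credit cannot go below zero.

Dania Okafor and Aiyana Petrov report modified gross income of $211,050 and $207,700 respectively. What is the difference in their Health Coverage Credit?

$504

Dania ($211,050): Health Coverage Credit: income exceeds $205,200 by $5,850, which is 24 full-or-partial $250 increments; reduction = 24 × $36 = $864, leaving $504.
Aiyana ($207,700): Health Coverage Credit: income exceeds $205,200 by $2,500, which is 10 full-or-partial $250 increments; reduction = 10 × $36 = $360, leaving $1,008.
Difference: |$504 − $1,008| = $504.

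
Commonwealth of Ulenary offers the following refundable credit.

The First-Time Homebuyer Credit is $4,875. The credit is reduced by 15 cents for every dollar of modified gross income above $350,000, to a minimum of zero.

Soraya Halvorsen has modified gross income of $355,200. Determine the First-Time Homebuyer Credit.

$4,095

First-Time Homebuyer Credit: 15% of the $5,200 excess over $350,000 is $780; credit = $4,875 − $780 = $4,095.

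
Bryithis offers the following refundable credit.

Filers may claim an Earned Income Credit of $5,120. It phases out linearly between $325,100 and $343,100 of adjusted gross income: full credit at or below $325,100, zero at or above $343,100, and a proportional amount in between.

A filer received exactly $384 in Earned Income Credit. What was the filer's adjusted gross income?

$341,750

$384 is 384/5,120 of the full $5,120, so 4,736/5,120 of the $18,000 range has been used: income = $325,100 + $18,000 × 4,736/5,120 = $341,750.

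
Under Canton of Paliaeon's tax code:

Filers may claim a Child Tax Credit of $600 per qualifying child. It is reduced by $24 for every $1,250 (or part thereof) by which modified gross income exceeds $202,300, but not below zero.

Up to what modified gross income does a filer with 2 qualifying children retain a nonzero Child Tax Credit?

$263,550

Full credit = 2 × $600 = $1,200.
After 49 increments the reduction is 49 × $24 = $1,176, leaving $24; one more increment wipes it out. Increment 49 ends at excess 49 × $1,250 = $61,250, so the highest qualifying income is $202,300 + $61,250 = $263,550.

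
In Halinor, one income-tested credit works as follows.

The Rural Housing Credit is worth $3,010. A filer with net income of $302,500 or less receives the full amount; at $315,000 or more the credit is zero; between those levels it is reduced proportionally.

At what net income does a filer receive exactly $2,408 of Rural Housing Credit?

$305,000

$2,408 is 2,408/3,010 of the full $3,010, so 602/3,010 of the $12,500 range has been used: income = $302,500 + $12,500 × 602/3,010 = $305,000.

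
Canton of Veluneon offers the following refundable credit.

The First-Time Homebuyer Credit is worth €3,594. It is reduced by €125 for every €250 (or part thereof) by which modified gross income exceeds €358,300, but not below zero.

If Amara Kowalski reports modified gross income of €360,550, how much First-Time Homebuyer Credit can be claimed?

€2,469

First-Time Homebuyer Credit: income exceeds €358,300 by €2,250, which is 9 full-or-partial €250 increments; reduction = 9 × €125 = €1,125, leaving €2,469.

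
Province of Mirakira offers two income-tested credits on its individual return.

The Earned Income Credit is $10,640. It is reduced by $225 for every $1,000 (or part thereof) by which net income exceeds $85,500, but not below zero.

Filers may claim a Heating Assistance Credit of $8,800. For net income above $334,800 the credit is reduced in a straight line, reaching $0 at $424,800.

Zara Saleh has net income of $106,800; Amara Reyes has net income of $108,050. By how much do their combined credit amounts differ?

$225

Zara ($106,800): Earned Income Credit: income exceeds $85,500 by $21,300, which is 22 full-or-partial $1,000 increments; reduction = 22 × $225 = $4,950, leaving $5,690. Heating Assistance Credit: $106,800 is at or below the $334,800 threshold, so the full $8,800 applies. total $5,690 + $8,800 = $14,490
Amara ($108,050): Earned Income Credit: income exceeds $85,500 by $22,550, which is 23 full-or-partial $1,000 increments; reduction = 23 × $225 = $5,175, leaving $5,465. Heating Assistance Credit: $108,050 is at or below the $334,800 threshold, so the full $8,800 applies. total $5,465 + $8,800 = $14,265
Difference: |$14,490 − $14,265| = $225.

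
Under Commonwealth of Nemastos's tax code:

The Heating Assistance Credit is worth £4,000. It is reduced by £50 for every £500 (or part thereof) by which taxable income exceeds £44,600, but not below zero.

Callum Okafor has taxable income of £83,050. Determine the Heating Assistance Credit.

Heating Assistance Credit: income exceeds £44,600 by £38,450, which is 77 full-or-partial £500 increments; reduction = 77 × £50 = £3,850, leaving £150.

£150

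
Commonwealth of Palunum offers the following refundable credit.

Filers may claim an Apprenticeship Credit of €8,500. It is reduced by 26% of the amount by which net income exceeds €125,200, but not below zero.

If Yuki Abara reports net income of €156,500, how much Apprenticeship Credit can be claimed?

€362

Apprenticeship Credit: 26% of the €31,300 excess over €125,200 is €8,138; credit = €8,500 − €8,138 = €362.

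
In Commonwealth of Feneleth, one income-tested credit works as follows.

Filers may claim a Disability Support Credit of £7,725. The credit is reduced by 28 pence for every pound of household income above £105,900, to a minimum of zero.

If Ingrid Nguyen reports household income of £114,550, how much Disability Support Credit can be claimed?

Disability Support Credit: 28% of the £8,650 excess over £105,900 is £2,422; credit = £7,725 − £2,422 = £5,303.

£5,303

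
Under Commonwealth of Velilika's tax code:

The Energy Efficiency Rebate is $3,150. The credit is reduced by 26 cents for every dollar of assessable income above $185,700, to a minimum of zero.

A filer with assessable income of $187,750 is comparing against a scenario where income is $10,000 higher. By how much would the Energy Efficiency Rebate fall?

At $187,750 — 26% of the $2,050 excess over $185,700 is $533; credit = $3,150 − $533 = $2,617.
At $197,750 — 26% of the $12,050 excess over $185,700 is $3,133; credit = $3,150 − $3,133 = $17.
Lost: $2,617 − $17 = $2,600.

$2,600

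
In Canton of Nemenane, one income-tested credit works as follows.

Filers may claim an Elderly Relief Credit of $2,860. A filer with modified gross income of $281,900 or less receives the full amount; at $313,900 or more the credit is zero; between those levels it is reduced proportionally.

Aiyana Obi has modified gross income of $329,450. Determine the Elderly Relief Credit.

$0

Elderly Relief Credit: $329,450 is at or above $313,900, so the credit is $0.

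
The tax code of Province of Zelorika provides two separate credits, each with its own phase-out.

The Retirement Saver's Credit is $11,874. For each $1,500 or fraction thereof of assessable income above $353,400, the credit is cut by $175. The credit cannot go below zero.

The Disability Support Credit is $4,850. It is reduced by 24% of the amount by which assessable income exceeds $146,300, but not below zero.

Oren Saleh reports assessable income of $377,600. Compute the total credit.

Retirement Saver's Credit: income exceeds $353,400 by $24,200, which is 17 full-or-partial $1,500 increments; reduction = 17 × $175 = $2,975, leaving $8,899.
Disability Support Credit: 24% of the $231,300 excess over $146,300 is $55,512 ≥ base, so the credit is $0.
Total: $8,899 + $0 = $8,899.

$8,899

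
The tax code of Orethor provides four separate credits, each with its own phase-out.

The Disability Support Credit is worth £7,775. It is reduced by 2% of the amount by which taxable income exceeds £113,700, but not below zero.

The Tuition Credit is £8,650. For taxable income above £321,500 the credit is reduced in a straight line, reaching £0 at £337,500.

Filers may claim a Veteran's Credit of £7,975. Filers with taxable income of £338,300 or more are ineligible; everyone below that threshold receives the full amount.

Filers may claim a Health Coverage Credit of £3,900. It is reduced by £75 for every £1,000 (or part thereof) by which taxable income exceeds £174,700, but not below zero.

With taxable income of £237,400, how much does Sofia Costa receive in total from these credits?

Disability Support Credit: 2% of the £123,700 excess over £113,700 is £2,474; credit = £7,775 − £2,474 = £5,301.
Tuition Credit: £237,400 is at or below the £321,500 threshold, so the full £8,650 applies.
Veteran's Credit: £237,400 is below the £338,300 cutoff, so the full £7,975 applies.
Health Coverage Credit: income exceeds £174,700 by £62,700 → 63 increments × £75 = £4,725 ≥ base, so the credit is £0.
Total: £5,301 + £8,650 + £7,975 + £0 = £21,926.

£21,926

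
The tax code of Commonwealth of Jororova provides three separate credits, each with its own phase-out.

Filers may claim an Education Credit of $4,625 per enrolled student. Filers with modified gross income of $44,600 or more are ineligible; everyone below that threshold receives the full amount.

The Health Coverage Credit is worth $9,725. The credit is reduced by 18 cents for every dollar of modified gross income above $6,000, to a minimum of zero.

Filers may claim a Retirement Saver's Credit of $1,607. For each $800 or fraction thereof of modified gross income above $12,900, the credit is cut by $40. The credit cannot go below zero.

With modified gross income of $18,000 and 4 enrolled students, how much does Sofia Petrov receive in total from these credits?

Education Credit: base = 4 × $4,625 = $18,500. $18,000 is below the $44,600 cutoff, so the full $18,500 applies.
Health Coverage Credit: 18% of the $12,000 excess over $6,000 is $2,160; credit = $9,725 − $2,160 = $7,565.
Retirement Saver's Credit: income exceeds $12,900 by $5,100, which is 7 full-or-partial $800 increments; reduction = 7 × $40 = $280, leaving $1,327.
Total: $18,500 + $7,565 + $1,327 = $27,392.

$27,392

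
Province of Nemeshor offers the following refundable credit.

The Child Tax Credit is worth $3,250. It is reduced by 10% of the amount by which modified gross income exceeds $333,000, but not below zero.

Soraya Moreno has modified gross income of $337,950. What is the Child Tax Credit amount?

$2,755

Child Tax Credit: 10% of the $4,950 excess over $333,000 is $495; credit = $3,250 − $495 = $2,755.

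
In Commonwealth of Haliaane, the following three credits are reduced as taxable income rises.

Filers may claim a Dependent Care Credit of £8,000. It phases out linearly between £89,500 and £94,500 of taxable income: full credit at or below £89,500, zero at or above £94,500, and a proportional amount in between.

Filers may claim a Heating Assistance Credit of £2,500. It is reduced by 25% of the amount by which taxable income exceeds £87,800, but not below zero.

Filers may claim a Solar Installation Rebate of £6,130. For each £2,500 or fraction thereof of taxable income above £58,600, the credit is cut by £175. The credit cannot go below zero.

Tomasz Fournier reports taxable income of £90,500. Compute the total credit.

£12,080

Dependent Care Credit: £90,500 is £1,000 into a £5,000 phase-out range, leaving 4,000/5,000 of the credit: £8,000 × 4,000/5,000 = £6,400.
Heating Assistance Credit: 25% of the £2,700 excess over £87,800 is £675; credit = £2,500 − £675 = £1,825.
Solar Installation Rebate: income exceeds £58,600 by £31,900, which is 13 full-or-partial £2,500 increments; reduction = 13 × £175 = £2,275, leaving £3,855.
Total: £6,400 + £1,825 + £3,855 = £12,080.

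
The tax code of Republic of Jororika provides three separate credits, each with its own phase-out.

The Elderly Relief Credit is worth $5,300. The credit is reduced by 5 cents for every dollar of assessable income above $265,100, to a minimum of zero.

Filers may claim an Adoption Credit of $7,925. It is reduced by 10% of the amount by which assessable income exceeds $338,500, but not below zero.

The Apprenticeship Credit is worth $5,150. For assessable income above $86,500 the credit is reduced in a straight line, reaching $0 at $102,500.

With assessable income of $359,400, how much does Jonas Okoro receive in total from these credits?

$6,420

Elderly Relief Credit: 5% of the $94,300 excess over $265,100 is $4,715; credit = $5,300 − $4,715 = $585.
Adoption Credit: 10% of the $20,900 excess over $338,500 is $2,090; credit = $7,925 − $2,090 = $5,835.
Apprenticeship Credit: $359,400 is at or above $102,500, so the credit is $0.
Total: $585 + $5,835 + $0 = $6,420.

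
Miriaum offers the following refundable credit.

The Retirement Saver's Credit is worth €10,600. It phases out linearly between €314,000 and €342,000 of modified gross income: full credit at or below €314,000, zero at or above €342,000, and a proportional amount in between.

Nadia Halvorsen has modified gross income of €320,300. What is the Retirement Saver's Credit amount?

Retirement Saver's Credit: €320,300 is €6,300 into a €28,000 phase-out range, leaving 21,700/28,000 of the credit: €10,600 × 21,700/28,000 = €8,215.

€8,215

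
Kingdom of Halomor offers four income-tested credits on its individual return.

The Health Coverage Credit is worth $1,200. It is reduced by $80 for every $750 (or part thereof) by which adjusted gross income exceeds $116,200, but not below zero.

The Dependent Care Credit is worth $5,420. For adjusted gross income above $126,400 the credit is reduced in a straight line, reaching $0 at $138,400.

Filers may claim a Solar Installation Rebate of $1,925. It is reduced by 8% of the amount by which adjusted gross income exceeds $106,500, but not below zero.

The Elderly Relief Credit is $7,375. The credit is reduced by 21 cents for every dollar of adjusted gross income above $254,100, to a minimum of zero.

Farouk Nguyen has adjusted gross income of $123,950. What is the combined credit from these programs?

Health Coverage Credit: income exceeds $116,200 by $7,750, which is 11 full-or-partial $750 increments; reduction = 11 × $80 = $880, leaving $320.
Dependent Care Credit: $123,950 is at or below the $126,400 threshold, so the full $5,420 applies.
Solar Installation Rebate: 8% of the $17,450 excess over $106,500 is $1,396; credit = $1,925 − $1,396 = $529.
Elderly Relief Credit: $123,950 is at or below the $254,100 threshold, so the full $7,375 applies.
Total: $320 + $5,420 + $529 + $7,375 = $13,644.

$13,644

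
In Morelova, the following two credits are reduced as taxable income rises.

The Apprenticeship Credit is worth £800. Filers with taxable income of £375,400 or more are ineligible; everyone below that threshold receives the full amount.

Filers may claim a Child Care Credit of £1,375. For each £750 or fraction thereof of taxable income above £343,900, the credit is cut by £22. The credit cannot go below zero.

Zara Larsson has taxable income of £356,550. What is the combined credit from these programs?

Apprenticeship Credit: £356,550 is below the £375,400 cutoff, so the full £800 applies.
Child Care Credit: income exceeds £343,900 by £12,650, which is 17 full-or-partial £750 increments; reduction = 17 × £22 = £374, leaving £1,001.
Total: £800 + £1,001 = £1,801.

£1,801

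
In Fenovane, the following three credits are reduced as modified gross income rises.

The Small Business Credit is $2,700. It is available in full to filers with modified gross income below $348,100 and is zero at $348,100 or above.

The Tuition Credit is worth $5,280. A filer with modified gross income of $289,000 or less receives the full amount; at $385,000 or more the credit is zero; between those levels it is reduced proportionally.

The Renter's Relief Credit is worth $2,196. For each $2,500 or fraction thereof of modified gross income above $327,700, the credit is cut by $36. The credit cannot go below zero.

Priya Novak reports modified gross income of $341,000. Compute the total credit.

Small Business Credit: $341,000 is below the $348,100 cutoff, so the full $2,700 applies.
Tuition Credit: $341,000 is $52,000 into a $96,000 phase-out range, leaving 44,000/96,000 of the credit: $5,280 × 44,000/96,000 = $2,420.
Renter's Relief Credit: income exceeds $327,700 by $13,300, which is 6 full-or-partial $2,500 increments; reduction = 6 × $36 = $216, leaving $1,980.
Total: $2,700 + $2,420 + $1,980 = $7,100.

$7,100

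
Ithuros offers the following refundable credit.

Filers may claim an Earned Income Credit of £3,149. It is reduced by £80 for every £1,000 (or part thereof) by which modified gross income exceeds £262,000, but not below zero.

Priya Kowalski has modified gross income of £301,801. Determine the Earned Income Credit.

Earned Income Credit: income exceeds £262,000 by £39,801 → 40 increments × £80 = £3,200 ≥ base, so the credit is £0.

£0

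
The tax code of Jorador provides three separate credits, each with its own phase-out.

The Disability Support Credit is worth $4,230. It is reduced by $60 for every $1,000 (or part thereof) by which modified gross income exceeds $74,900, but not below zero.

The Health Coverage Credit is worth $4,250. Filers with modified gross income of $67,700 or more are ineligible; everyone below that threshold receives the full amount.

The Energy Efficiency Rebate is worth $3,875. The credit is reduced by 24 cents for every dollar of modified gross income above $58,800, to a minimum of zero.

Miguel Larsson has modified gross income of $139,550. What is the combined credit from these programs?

$330

Disability Support Credit: income exceeds $74,900 by $64,650, which is 65 full-or-partial $1,000 increments; reduction = 65 × $60 = $3,900, leaving $330.
Health Coverage Credit: $139,550 meets or exceeds the $67,700 cutoff, so the credit is $0.
Energy Efficiency Rebate: 24% of the $80,750 excess over $58,800 is $19,380 ≥ base, so the credit is $0.
Total: $330 + $0 + $0 = $330.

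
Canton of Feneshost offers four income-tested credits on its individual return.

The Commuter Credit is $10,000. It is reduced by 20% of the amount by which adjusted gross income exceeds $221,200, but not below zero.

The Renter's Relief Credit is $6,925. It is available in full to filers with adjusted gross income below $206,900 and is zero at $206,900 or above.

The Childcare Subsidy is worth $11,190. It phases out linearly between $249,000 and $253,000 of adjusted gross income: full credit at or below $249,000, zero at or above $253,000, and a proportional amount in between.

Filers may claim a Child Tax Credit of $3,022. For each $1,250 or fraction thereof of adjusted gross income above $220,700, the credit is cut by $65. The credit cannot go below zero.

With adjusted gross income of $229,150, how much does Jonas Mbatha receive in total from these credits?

Commuter Credit: 20% of the $7,950 excess over $221,200 is $1,590; credit = $10,000 − $1,590 = $8,410.
Renter's Relief Credit: $229,150 meets or exceeds the $206,900 cutoff, so the credit is $0.
Childcare Subsidy: $229,150 is at or below the $249,000 threshold, so the full $11,190 applies.
Child Tax Credit: income exceeds $220,700 by $8,450, which is 7 full-or-partial $1,250 increments; reduction = 7 × $65 = $455, leaving $2,567.
Total: $8,410 + $0 + $11,190 + $2,567 = $22,167.

$22,167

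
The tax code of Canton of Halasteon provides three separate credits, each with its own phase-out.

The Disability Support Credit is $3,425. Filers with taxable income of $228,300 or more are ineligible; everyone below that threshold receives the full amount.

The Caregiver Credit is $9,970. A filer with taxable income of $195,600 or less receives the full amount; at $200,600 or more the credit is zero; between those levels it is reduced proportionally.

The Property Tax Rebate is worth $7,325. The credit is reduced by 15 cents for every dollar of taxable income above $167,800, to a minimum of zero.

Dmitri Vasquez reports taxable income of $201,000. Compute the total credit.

$5,770

Disability Support Credit: $201,000 is below the $228,300 cutoff, so the full $3,425 applies.
Caregiver Credit: $201,000 is at or above $200,600, so the credit is $0.
Property Tax Rebate: 15% of the $33,200 excess over $167,800 is $4,980; credit = $7,325 − $4,980 = $2,345.
Total: $3,425 + $0 + $2,345 = $5,770.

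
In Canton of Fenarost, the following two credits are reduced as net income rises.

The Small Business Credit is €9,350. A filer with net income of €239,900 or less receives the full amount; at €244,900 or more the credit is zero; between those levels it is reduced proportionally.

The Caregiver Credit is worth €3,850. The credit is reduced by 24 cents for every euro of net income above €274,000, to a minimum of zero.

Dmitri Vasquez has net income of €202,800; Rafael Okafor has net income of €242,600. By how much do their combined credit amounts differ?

€5,049

Dmitri (€202,800): Small Business Credit: €202,800 is at or below the €239,900 threshold, so the full €9,350 applies. Caregiver Credit: €202,800 is at or below the €274,000 threshold, so the full €3,850 applies. total €9,350 + €3,850 = €13,200
Rafael (€242,600): Small Business Credit: €242,600 is €2,700 into a €5,000 phase-out range, leaving 2,300/5,000 of the credit: €9,350 × 2,300/5,000 = €4,301. Caregiver Credit: €242,600 is at or below the €274,000 threshold, so the full €3,850 applies. total €4,301 + €3,850 = €8,151
Difference: |€13,200 − €8,151| = €5,049.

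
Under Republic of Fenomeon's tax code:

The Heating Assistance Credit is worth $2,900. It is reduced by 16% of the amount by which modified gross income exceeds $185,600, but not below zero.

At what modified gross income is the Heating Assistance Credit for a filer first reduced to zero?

The credit falls by 16% of each dollar above $185,600, so it reaches zero when the excess is $2,900 / 16% = $18,125: income = $185,600 + $18,125 = $203,725.

$203,725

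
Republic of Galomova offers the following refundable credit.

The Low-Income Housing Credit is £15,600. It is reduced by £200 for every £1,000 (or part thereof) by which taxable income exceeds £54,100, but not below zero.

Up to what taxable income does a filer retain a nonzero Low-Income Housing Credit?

After 77 increments the reduction is 77 × £200 = £15,400, leaving £200; one more increment wipes it out. Increment 77 ends at excess 77 × £1,000 = £77,000, so the highest qualifying income is £54,100 + £77,000 = £131,100.

£131,100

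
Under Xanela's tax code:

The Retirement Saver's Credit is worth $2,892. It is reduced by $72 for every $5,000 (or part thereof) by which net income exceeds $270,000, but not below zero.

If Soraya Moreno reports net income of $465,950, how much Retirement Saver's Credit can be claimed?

$12

Retirement Saver's Credit: income exceeds $270,000 by $195,950, which is 40 full-or-partial $5,000 increments; reduction = 40 × $72 = $2,880, leaving $12.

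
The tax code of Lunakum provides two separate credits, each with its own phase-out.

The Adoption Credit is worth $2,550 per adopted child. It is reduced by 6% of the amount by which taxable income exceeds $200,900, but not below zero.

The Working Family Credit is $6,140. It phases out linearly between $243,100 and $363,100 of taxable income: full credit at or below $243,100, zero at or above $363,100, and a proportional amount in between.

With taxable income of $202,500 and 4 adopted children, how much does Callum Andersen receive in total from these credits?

$16,244

Adoption Credit: base = 4 × $2,550 = $10,200. 6% of the $1,600 excess over $200,900 is $96; credit = $10,200 − $96 = $10,104.
Working Family Credit: $202,500 is at or below the $243,100 threshold, so the full $6,140 applies.
Total: $10,104 + $6,140 = $16,244.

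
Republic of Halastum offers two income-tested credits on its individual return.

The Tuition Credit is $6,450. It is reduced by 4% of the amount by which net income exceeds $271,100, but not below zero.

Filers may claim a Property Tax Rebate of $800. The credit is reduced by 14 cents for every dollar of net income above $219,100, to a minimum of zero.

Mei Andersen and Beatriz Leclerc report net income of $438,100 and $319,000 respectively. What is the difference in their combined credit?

$4,534

Mei ($438,100): Tuition Credit: 4% of the $167,000 excess over $271,100 is $6,680 ≥ base, so the credit is $0. Property Tax Rebate: 14% of the $219,000 excess over $219,100 is $30,660 ≥ base, so the credit is $0. total $0 + $0 = $0
Beatriz ($319,000): Tuition Credit: 4% of the $47,900 excess over $271,100 is $1,916; credit = $6,450 − $1,916 = $4,534. Property Tax Rebate: 14% of the $99,900 excess over $219,100 is $13,986 ≥ base, so the credit is $0. total $4,534 + $0 = $4,534
Difference: |$0 − $4,534| = $4,534.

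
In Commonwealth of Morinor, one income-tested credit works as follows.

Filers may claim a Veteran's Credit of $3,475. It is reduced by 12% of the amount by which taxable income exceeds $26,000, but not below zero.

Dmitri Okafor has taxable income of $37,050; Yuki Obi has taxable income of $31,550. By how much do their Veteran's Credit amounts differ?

$660

Dmitri ($37,050): Veteran's Credit: 12% of the $11,050 excess over $26,000 is $1,326; credit = $3,475 − $1,326 = $2,149.
Yuki ($31,550): Veteran's Credit: 12% of the $5,550 excess over $26,000 is $666; credit = $3,475 − $666 = $2,809.
Difference: |$2,149 − $2,809| = $660.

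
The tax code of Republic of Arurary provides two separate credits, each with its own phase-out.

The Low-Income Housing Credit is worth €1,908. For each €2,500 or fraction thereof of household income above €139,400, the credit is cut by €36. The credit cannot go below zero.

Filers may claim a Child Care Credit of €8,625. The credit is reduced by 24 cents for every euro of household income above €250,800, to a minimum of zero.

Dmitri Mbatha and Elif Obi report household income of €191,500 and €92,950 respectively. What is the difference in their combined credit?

Dmitri (€191,500): Low-Income Housing Credit: income exceeds €139,400 by €52,100, which is 21 full-or-partial €2,500 increments; reduction = 21 × €36 = €756, leaving €1,152. Child Care Credit: €191,500 is at or below the €250,800 threshold, so the full €8,625 applies. total €1,152 + €8,625 = €9,777
Elif (€92,950): Low-Income Housing Credit: €92,950 is at or below the €139,400 threshold, so the full €1,908 applies. Child Care Credit: €92,950 is at or below the €250,800 threshold, so the full €8,625 applies. total €1,908 + €8,625 = €10,533
Difference: |€9,777 − €10,533| = €756.

€756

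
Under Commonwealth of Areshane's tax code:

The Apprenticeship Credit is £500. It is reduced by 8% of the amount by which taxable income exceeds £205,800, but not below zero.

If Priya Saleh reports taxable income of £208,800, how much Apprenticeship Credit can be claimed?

£260

Apprenticeship Credit: 8% of the £3,000 excess over £205,800 is £240; credit = £500 − £240 = £260.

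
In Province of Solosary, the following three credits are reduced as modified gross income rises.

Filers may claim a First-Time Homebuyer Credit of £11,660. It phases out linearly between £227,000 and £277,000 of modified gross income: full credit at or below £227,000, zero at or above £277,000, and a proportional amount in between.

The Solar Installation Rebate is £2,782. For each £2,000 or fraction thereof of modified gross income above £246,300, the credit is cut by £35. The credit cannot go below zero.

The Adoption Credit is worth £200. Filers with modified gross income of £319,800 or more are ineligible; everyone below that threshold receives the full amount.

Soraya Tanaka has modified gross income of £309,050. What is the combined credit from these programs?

£1,862

First-Time Homebuyer Credit: £309,050 is at or above £277,000, so the credit is £0.
Solar Installation Rebate: income exceeds £246,300 by £62,750, which is 32 full-or-partial £2,000 increments; reduction = 32 × £35 = £1,120, leaving £1,662.
Adoption Credit: £309,050 is below the £319,800 cutoff, so the full £200 applies.
Total: £0 + £1,662 + £200 = £1,862.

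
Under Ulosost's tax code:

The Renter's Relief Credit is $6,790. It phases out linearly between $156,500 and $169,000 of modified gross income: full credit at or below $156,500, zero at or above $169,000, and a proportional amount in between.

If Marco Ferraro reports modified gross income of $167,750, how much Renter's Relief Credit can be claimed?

$679

Renter's Relief Credit: $167,750 is $11,250 into a $12,500 phase-out range, leaving 1,250/12,500 of the credit: $6,790 × 1,250/12,500 = $679.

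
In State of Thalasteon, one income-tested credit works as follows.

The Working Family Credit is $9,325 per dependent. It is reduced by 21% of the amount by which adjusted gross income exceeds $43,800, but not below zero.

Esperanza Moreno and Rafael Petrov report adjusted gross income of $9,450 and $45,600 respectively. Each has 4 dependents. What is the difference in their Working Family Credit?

Esperanza ($9,450): Working Family Credit: base = 4 × $9,325 = $37,300. $9,450 is at or below the $43,800 threshold, so the full $37,300 applies.
Rafael ($45,600): Working Family Credit: base = 4 × $9,325 = $37,300. 21% of the $1,800 excess over $43,800 is $378; credit = $37,300 − $378 = $36,922.
Difference: |$37,300 − $36,922| = $378.

$378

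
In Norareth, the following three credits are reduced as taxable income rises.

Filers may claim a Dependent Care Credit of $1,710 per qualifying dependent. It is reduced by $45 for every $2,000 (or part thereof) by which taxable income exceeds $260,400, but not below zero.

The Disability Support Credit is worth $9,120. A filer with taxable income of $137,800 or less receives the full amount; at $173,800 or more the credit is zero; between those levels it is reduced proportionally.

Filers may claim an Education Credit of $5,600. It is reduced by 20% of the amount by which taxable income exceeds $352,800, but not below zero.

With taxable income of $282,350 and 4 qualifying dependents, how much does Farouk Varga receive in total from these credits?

$11,945

Dependent Care Credit: base = 4 × $1,710 = $6,840. income exceeds $260,400 by $21,950, which is 11 full-or-partial $2,000 increments; reduction = 11 × $45 = $495, leaving $6,345.
Disability Support Credit: $282,350 is at or above $173,800, so the credit is $0.
Education Credit: $282,350 is at or below the $352,800 threshold, so the full $5,600 applies.
Total: $6,345 + $0 + $5,600 = $11,945.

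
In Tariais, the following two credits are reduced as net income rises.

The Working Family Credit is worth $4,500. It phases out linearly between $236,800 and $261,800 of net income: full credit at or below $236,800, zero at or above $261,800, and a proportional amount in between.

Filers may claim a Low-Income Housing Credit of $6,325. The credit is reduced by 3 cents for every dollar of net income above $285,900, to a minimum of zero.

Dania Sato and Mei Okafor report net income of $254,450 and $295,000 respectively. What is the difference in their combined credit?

$1,596

Dania ($254,450): Working Family Credit: $254,450 is $17,650 into a $25,000 phase-out range, leaving 7,350/25,000 of the credit: $4,500 × 7,350/25,000 = $1,323. Low-Income Housing Credit: $254,450 is at or below the $285,900 threshold, so the full $6,325 applies. total $1,323 + $6,325 = $7,648
Mei ($295,000): Working Family Credit: $295,000 is at or above $261,800, so the credit is $0. Low-Income Housing Credit: 3% of the $9,100 excess over $285,900 is $273; credit = $6,325 − $273 = $6,052. total $0 + $6,052 = $6,052
Difference: |$7,648 − $6,052| = $1,596.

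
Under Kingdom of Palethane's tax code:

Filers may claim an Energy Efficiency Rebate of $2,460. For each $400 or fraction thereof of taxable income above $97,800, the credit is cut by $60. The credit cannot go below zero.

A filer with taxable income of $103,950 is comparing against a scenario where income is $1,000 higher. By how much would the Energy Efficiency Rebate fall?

$120

At $103,950 — income exceeds $97,800 by $6,150, which is 16 full-or-partial $400 increments; reduction = 16 × $60 = $960, leaving $1,500.
At $104,950 — income exceeds $97,800 by $7,150, which is 18 full-or-partial $400 increments; reduction = 18 × $60 = $1,080, leaving $1,380.
Lost: $1,500 − $1,380 = $120.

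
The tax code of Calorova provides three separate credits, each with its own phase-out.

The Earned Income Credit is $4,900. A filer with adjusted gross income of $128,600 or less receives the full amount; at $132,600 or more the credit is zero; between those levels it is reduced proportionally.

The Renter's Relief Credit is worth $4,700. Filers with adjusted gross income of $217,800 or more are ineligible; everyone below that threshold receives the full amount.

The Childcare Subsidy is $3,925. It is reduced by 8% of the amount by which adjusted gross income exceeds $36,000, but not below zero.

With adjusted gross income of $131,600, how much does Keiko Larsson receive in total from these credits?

$5,925

Earned Income Credit: $131,600 is $3,000 into a $4,000 phase-out range, leaving 1,000/4,000 of the credit: $4,900 × 1,000/4,000 = $1,225.
Renter's Relief Credit: $131,600 is below the $217,800 cutoff, so the full $4,700 applies.
Childcare Subsidy: 8% of the $95,600 excess over $36,000 is $7,648 ≥ base, so the credit is $0.
Total: $1,225 + $4,700 + $0 = $5,925.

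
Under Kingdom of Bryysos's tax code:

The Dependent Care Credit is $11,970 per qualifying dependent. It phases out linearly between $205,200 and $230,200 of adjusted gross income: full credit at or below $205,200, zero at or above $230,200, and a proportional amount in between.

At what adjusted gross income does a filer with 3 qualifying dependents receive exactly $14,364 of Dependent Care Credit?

$220,200

Full credit = 3 × $11,970 = $35,910.
$14,364 is 14,364/35,910 of the full $35,910, so 21,546/35,910 of the $25,000 range has been used: income = $205,200 + $25,000 × 21,546/35,910 = $220,200.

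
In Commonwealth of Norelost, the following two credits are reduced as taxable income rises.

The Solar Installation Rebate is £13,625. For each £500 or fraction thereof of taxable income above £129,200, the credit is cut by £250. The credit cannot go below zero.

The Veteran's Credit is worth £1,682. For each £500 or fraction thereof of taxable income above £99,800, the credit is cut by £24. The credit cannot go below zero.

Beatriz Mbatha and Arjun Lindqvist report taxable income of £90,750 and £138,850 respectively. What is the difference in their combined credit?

£6,682

Beatriz (£90,750): Solar Installation Rebate: £90,750 is at or below the £129,200 threshold, so the full £13,625 applies. Veteran's Credit: £90,750 is at or below the £99,800 threshold, so the full £1,682 applies. total £13,625 + £1,682 = £15,307
Arjun (£138,850): Solar Installation Rebate: income exceeds £129,200 by £9,650, which is 20 full-or-partial £500 increments; reduction = 20 × £250 = £5,000, leaving £8,625. Veteran's Credit: income exceeds £99,800 by £39,050 → 79 increments × £24 = £1,896 ≥ base, so the credit is £0. total £8,625 + £0 = £8,625
Difference: |£15,307 − £8,625| = £6,682.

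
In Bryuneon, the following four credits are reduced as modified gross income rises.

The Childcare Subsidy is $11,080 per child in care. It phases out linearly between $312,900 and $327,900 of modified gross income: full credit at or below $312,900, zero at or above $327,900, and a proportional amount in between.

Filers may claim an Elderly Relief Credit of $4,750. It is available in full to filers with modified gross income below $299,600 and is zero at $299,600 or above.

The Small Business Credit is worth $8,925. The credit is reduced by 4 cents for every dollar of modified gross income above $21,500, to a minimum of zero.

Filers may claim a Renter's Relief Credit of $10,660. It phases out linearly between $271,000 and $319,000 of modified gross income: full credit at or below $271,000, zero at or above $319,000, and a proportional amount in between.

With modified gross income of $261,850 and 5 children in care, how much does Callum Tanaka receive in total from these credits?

$70,810

Childcare Subsidy: base = 5 × $11,080 = $55,400. $261,850 is at or below the $312,900 threshold, so the full $55,400 applies.
Elderly Relief Credit: $261,850 is below the $299,600 cutoff, so the full $4,750 applies.
Small Business Credit: 4% of the $240,350 excess over $21,500 is $9,614 ≥ base, so the credit is $0.
Renter's Relief Credit: $261,850 is at or below the $271,000 threshold, so the full $10,660 applies.
Total: $55,400 + $4,750 + $0 + $10,660 = $70,810.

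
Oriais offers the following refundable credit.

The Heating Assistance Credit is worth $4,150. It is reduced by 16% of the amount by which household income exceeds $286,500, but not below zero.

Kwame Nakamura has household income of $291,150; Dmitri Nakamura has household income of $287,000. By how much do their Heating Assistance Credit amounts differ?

$664

Kwame ($291,150): Heating Assistance Credit: 16% of the $4,650 excess over $286,500 is $744; credit = $4,150 − $744 = $3,406.
Dmitri ($287,000): Heating Assistance Credit: 16% of the $500 excess over $286,500 is $80; credit = $4,150 − $80 = $4,070.
Difference: |$3,406 − $4,070| = $664.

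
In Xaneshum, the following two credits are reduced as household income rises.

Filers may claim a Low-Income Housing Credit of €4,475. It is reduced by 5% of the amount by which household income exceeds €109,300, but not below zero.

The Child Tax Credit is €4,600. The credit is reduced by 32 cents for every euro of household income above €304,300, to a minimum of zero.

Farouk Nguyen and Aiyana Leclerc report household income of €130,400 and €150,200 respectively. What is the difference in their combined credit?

€990

Farouk (€130,400): Low-Income Housing Credit: 5% of the €21,100 excess over €109,300 is €1,055; credit = €4,475 − €1,055 = €3,420. Child Tax Credit: €130,400 is at or below the €304,300 threshold, so the full €4,600 applies. total €3,420 + €4,600 = €8,020
Aiyana (€150,200): Low-Income Housing Credit: 5% of the €40,900 excess over €109,300 is €2,045; credit = €4,475 − €2,045 = €2,430. Child Tax Credit: €150,200 is at or below the €304,300 threshold, so the full €4,600 applies. total €2,430 + €4,600 = €7,030
Difference: |€8,020 − €7,030| = €990.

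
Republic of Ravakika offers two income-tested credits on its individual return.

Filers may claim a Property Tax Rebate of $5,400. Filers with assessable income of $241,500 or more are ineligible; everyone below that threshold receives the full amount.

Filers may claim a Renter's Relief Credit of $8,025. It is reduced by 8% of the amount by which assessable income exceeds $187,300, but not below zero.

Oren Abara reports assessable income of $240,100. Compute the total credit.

Property Tax Rebate: $240,100 is below the $241,500 cutoff, so the full $5,400 applies.
Renter's Relief Credit: 8% of the $52,800 excess over $187,300 is $4,224; credit = $8,025 − $4,224 = $3,801.
Total: $5,400 + $3,801 = $9,201.

$9,201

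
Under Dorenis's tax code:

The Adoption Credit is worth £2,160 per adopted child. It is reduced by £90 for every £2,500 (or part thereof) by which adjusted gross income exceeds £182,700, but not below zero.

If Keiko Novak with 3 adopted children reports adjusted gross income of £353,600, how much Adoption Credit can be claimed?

Adoption Credit: base = 3 × £2,160 = £6,480. income exceeds £182,700 by £170,900, which is 69 full-or-partial £2,500 increments; reduction = 69 × £90 = £6,210, leaving £270.

£270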